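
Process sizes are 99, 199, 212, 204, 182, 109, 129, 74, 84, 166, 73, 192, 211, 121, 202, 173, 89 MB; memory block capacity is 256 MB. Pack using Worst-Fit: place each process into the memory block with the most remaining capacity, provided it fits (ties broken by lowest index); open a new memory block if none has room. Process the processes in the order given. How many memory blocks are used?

99 MB → memory block 1 (remaining 157 MB)
199 MB → memory block 2 (remaining 57 MB)
212 MB → memory block 3 (remaining 44 MB)
204 MB → memory block 4 (remaining 52 MB)
182 MB → memory block 5 (remaining 74 MB)
109 MB → memory block 1 (remaining 48 MB)
129 MB → memory block 6 (remaining 127 MB)
74 MB → memory block 6 (remaining 53 MB)
84 MB → memory block 7 (remaining 172 MB)
166 MB → memory block 7 (remaining 6 MB)
73 MB → memory block 5 (remaining 1 MB)
192 MB → memory block 8 (remaining 64 MB)
211 MB → memory block 9 (remaining 45 MB)
121 MB → memory block 10 (remaining 135 MB)
202 MB → memory block 11 (remaining 54 MB)
173 MB → memory block 12 (remaining 83 MB)
89 MB → memory block 10 (remaining 46 MB)

12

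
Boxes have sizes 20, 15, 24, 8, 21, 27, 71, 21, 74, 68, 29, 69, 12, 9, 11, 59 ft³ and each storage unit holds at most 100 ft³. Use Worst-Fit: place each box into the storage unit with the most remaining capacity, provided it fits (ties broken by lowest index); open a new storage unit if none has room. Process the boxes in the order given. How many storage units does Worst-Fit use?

storage unit 1: place 20 ft³, 80 ft³ left
storage unit 1: place 15 ft³, 65 ft³ left
storage unit 1: place 24 ft³, 41 ft³ left
storage unit 1: place 8 ft³, 33 ft³ left
storage unit 1: place 21 ft³, 12 ft³ left
storage unit 2: place 27 ft³, 73 ft³ left
storage unit 2: place 71 ft³, 2 ft³ left
storage unit 3: place 21 ft³, 79 ft³ left
storage unit 3: place 74 ft³, 5 ft³ left
storage unit 4: place 68 ft³, 32 ft³ left
storage unit 4: place 29 ft³, 3 ft³ left
storage unit 5: place 69 ft³, 31 ft³ left
storage unit 5: place 12 ft³, 19 ft³ left
storage unit 5: place 9 ft³, 10 ft³ left
storage unit 1: place 11 ft³, 1 ft³ left
storage unit 6: place 59 ft³, 41 ft³ left

6 storage units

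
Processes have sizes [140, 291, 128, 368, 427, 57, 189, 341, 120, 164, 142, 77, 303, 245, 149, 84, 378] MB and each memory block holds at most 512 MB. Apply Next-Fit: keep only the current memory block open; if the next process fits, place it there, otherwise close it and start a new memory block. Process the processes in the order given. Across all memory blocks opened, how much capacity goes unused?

memory block 1: place 140 MB, 372 MB left
memory block 1: place 291 MB, 81 MB left
memory block 2: place 128 MB, 384 MB left
memory block 2: place 368 MB, 16 MB left
memory block 3: place 427 MB, 85 MB left
memory block 3: place 57 MB, 28 MB left
memory block 4: place 189 MB, 323 MB left
memory block 5: place 341 MB, 171 MB left
memory block 5: place 120 MB, 51 MB left
memory block 6: place 164 MB, 348 MB left
memory block 6: place 142 MB, 206 MB left
memory block 6: place 77 MB, 129 MB left
memory block 7: place 303 MB, 209 MB left
memory block 8: place 245 MB, 267 MB left
memory block 8: place 149 MB, 118 MB left
memory block 8: place 84 MB, 34 MB left
memory block 9: place 378 MB, 134 MB left
9 memory blocks × 512 MB = 4608 MB; used 3603 MB; unused 1005 MB.

1005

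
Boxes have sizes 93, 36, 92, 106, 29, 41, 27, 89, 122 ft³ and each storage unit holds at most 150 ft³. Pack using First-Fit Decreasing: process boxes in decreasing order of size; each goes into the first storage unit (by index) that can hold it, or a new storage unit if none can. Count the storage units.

Sorted descending: 122, 106, 93, 92, 89, 41, 36, 29, 27.
Put 122 ft³ in storage unit 1; 28 ft³ remain.
Put 106 ft³ in storage unit 2; 44 ft³ remain.
Put 93 ft³ in storage unit 3; 57 ft³ remain.
Put 92 ft³ in storage unit 4; 58 ft³ remain.
Put 89 ft³ in storage unit 5; 61 ft³ remain.
Put 41 ft³ in storage unit 2; 3 ft³ remain.
Put 36 ft³ in storage unit 3; 21 ft³ remain.
Put 29 ft³ in storage unit 4; 29 ft³ remain.
Put 27 ft³ in storage unit 1; 1 ft³ remain.
Final storage units: [122,27] [106,41] [93,36] [92,29] [89].

5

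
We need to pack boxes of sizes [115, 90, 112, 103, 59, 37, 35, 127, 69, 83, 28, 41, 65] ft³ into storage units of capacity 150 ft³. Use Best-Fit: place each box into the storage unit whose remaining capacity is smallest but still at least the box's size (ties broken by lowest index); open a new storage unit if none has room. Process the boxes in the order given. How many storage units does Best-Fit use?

7

115 ft³ → storage unit 1 (remaining 35 ft³)
90 ft³ → storage unit 2 (remaining 60 ft³)
112 ft³ → storage unit 3 (remaining 38 ft³)
103 ft³ → storage unit 4 (remaining 47 ft³)
59 ft³ → storage unit 2 (remaining 1 ft³)
37 ft³ → storage unit 3 (remaining 1 ft³)
35 ft³ → storage unit 1 (remaining 0 ft³)
127 ft³ → storage unit 5 (remaining 23 ft³)
69 ft³ → storage unit 6 (remaining 81 ft³)
83 ft³ → storage unit 7 (remaining 67 ft³)
28 ft³ → storage unit 4 (remaining 19 ft³)
41 ft³ → storage unit 7 (remaining 26 ft³)
65 ft³ → storage unit 6 (remaining 16 ft³)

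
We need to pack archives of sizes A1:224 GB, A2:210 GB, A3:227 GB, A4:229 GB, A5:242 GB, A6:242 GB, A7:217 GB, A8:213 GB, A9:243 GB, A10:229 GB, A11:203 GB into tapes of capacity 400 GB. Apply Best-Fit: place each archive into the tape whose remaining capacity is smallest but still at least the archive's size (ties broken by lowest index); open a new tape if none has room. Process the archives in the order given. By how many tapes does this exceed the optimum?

Best-Fit: [224] [210] [227] [229] [242] [242] [217] [213] [243] [229] [203] → 11 tapes.
11 archives exceed 200 GB (half the capacity), and no two of those can share a tape, so at least 11 tapes are needed.
So 11 is already optimal.

0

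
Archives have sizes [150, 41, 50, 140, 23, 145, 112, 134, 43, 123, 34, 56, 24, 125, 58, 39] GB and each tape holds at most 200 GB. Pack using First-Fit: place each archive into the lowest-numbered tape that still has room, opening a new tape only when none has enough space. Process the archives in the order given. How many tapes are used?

tape 1: place 150 GB, 50 GB left
tape 1: place 41 GB, 9 GB left
tape 2: place 50 GB, 150 GB left
tape 2: place 140 GB, 10 GB left
tape 3: place 23 GB, 177 GB left
tape 3: place 145 GB, 32 GB left
tape 4: place 112 GB, 88 GB left
tape 5: place 134 GB, 66 GB left
tape 4: place 43 GB, 45 GB left
tape 6: place 123 GB, 77 GB left
tape 4: place 34 GB, 11 GB left
tape 5: place 56 GB, 10 GB left
tape 3: place 24 GB, 8 GB left
tape 7: place 125 GB, 75 GB left
tape 6: place 58 GB, 19 GB left
tape 7: place 39 GB, 36 GB left
Final tapes: [150,41] [50,140] [23,145,24] [112,43,34] [134,56] [123,58] [125,39].

7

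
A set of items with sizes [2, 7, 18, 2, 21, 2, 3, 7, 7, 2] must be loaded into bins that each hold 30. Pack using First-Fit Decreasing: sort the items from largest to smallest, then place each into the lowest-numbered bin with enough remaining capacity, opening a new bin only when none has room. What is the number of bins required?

3

Sorted descending: 21, 18, 7, 7, 7, 3, 2, 2, 2, 2.
Put 21 in bin 1; 9 remain.
Put 18 in bin 2; 12 remain.
Put 7 in bin 1; 2 remain.
Put 7 in bin 2; 5 remain.
Put 7 in bin 3; 23 remain.
Put 3 in bin 2; 2 remain.
Put 2 in bin 1; 0 remain.
Put 2 in bin 2; 0 remain.
Put 2 in bin 3; 21 remain.
Put 2 in bin 3; 19 remain.
Final bins: [21,7,2] [18,7,3,2] [7,2,2].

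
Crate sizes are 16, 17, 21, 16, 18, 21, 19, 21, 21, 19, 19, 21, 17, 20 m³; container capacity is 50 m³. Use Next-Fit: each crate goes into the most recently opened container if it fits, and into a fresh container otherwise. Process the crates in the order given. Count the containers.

Put 16 m³ in container 1; 34 m³ remain.
Put 17 m³ in container 1; 17 m³ remain.
Put 21 m³ in container 2; 29 m³ remain.
Put 16 m³ in container 2; 13 m³ remain.
Put 18 m³ in container 3; 32 m³ remain.
Put 21 m³ in container 3; 11 m³ remain.
Put 19 m³ in container 4; 31 m³ remain.
Put 21 m³ in container 4; 10 m³ remain.
Put 21 m³ in container 5; 29 m³ remain.
Put 19 m³ in container 5; 10 m³ remain.
Put 19 m³ in container 6; 31 m³ remain.
Put 21 m³ in container 6; 10 m³ remain.
Put 17 m³ in container 7; 33 m³ remain.
Put 20 m³ in container 7; 13 m³ remain.
Final containers: [16,17] [21,16] [18,21] [19,21] [21,19] [19,21] [17,20].

7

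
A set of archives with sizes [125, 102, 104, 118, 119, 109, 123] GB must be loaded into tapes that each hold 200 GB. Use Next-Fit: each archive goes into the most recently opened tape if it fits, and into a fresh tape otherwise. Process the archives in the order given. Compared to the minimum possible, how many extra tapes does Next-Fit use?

0

Next-Fit: [125] [102] [104] [118] [119] [109] [123] → 7 tapes.
7 archives exceed 100 GB (half the capacity), and no two of those can share a tape, so at least 7 tapes are needed.
So 7 is already optimal.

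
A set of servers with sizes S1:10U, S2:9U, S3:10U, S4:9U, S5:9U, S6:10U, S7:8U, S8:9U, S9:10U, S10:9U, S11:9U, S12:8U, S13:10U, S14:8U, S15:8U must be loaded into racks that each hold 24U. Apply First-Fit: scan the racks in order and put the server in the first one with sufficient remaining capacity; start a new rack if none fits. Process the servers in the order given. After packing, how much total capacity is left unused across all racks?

Put S1 (10U) in rack 1; 14U remain.
Put S2 (9U) in rack 1; 5U remain.
Put S3 (10U) in rack 2; 14U remain.
Put S4 (9U) in rack 2; 5U remain.
Put S5 (9U) in rack 3; 15U remain.
Put S6 (10U) in rack 3; 5U remain.
Put S7 (8U) in rack 4; 16U remain.
Put S8 (9U) in rack 4; 7U remain.
Put S9 (10U) in rack 5; 14U remain.
Put S10 (9U) in rack 5; 5U remain.
Put S11 (9U) in rack 6; 15U remain.
Put S12 (8U) in rack 6; 7U remain.
Put S13 (10U) in rack 7; 14U remain.
Put S14 (8U) in rack 7; 6U remain.
Put S15 (8U) in rack 8; 16U remain.
8 racks × 24U = 192U; used 136U; unused 56U.

56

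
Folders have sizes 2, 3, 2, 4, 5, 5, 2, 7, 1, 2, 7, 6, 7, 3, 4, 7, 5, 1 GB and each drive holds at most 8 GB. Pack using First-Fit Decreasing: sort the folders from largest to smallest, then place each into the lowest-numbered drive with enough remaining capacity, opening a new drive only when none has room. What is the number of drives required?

Sorted descending: 7, 7, 7, 7, 6, 5, 5, 5, 4, 4, 3, 3, 2, 2, 2, 2, 1, 1.
7 GB → drive 1 (remaining 1 GB)
7 GB → drive 2 (remaining 1 GB)
7 GB → drive 3 (remaining 1 GB)
7 GB → drive 4 (remaining 1 GB)
6 GB → drive 5 (remaining 2 GB)
5 GB → drive 6 (remaining 3 GB)
5 GB → drive 7 (remaining 3 GB)
5 GB → drive 8 (remaining 3 GB)
4 GB → drive 9 (remaining 4 GB)
4 GB → drive 9 (remaining 0 GB)
3 GB → drive 6 (remaining 0 GB)
3 GB → drive 7 (remaining 0 GB)
2 GB → drive 5 (remaining 0 GB)
2 GB → drive 8 (remaining 1 GB)
2 GB → drive 10 (remaining 6 GB)
2 GB → drive 10 (remaining 4 GB)
1 GB → drive 1 (remaining 0 GB)
1 GB → drive 2 (remaining 0 GB)

10 drives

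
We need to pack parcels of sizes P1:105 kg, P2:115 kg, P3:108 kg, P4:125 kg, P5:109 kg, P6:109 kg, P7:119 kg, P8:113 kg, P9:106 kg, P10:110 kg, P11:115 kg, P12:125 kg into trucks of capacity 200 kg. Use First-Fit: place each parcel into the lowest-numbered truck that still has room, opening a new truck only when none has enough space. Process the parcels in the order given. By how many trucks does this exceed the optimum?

First-Fit: [105] [115] [108] [125] [109] [109] [119] [113] [106] [110] [115] [125] → 12 trucks.
12 parcels exceed 100 kg (half the capacity), and no two of those can share a truck, so at least 12 trucks are needed.
So 12 is already optimal.

0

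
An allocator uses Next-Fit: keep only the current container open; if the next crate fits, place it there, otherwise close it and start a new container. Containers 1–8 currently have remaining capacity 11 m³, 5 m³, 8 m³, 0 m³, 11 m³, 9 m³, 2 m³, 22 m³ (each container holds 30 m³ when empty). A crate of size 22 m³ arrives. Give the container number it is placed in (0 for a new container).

8

Next-Fit only looks at container 8, which has 22 m³ free.
22 m³ fits there.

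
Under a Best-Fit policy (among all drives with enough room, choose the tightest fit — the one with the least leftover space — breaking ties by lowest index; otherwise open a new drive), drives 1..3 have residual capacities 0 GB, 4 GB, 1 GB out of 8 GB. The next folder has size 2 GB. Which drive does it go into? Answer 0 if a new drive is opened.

Drives with room: drive 2 (4 GB).
Tightest fit is drive 2 with 4 GB free.

2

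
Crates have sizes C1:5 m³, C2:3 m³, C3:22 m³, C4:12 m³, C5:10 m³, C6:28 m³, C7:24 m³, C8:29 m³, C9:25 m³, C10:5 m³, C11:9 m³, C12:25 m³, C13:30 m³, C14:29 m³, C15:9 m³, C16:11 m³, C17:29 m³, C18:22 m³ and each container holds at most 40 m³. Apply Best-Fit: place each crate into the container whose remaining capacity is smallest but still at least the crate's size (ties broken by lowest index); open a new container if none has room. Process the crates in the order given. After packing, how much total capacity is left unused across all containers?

Put C1 (5 m³) in container 1; 35 m³ remain.
Put C2 (3 m³) in container 1; 32 m³ remain.
Put C3 (22 m³) in container 1; 10 m³ remain.
Put C4 (12 m³) in container 2; 28 m³ remain.
Put C5 (10 m³) in container 1; 0 m³ remain.
Put C6 (28 m³) in container 2; 0 m³ remain.
Put C7 (24 m³) in container 3; 16 m³ remain.
Put C8 (29 m³) in container 4; 11 m³ remain.
Put C9 (25 m³) in container 5; 15 m³ remain.
Put C10 (5 m³) in container 4; 6 m³ remain.
Put C11 (9 m³) in container 5; 6 m³ remain.
Put C12 (25 m³) in container 6; 15 m³ remain.
Put C13 (30 m³) in container 7; 10 m³ remain.
Put C14 (29 m³) in container 8; 11 m³ remain.
Put C15 (9 m³) in container 7; 1 m³ remain.
Put C16 (11 m³) in container 8; 0 m³ remain.
Put C17 (29 m³) in container 9; 11 m³ remain.
Put C18 (22 m³) in container 10; 18 m³ remain.
10 containers × 40 m³ = 400 m³; used 327 m³; unused 73 m³.

73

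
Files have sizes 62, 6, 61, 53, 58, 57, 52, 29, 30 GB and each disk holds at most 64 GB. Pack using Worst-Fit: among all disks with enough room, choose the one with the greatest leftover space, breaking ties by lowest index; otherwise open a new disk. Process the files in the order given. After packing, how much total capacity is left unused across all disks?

disk 1: place 62 GB, 2 GB left
disk 2: place 6 GB, 58 GB left
disk 3: place 61 GB, 3 GB left
disk 2: place 53 GB, 5 GB left
disk 4: place 58 GB, 6 GB left
disk 5: place 57 GB, 7 GB left
disk 6: place 52 GB, 12 GB left
disk 7: place 29 GB, 35 GB left
disk 7: place 30 GB, 5 GB left
7 disks × 64 GB = 448 GB; used 408 GB; unused 40 GB.

40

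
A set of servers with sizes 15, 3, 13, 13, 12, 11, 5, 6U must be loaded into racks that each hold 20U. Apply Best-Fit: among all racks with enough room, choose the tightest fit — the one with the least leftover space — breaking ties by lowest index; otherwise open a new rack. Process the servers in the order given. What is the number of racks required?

15U → rack 1 (remaining 5U)
3U → rack 1 (remaining 2U)
13U → rack 2 (remaining 7U)
13U → rack 3 (remaining 7U)
12U → rack 4 (remaining 8U)
11U → rack 5 (remaining 9U)
5U → rack 2 (remaining 2U)
6U → rack 3 (remaining 1U)

5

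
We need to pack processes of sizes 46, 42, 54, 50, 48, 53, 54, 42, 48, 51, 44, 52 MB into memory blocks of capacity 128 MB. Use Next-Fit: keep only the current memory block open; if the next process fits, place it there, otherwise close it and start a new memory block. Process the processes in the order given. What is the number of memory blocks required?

6

46 MB → memory block 1 (remaining 82 MB)
42 MB → memory block 1 (remaining 40 MB)
54 MB → memory block 2 (remaining 74 MB)
50 MB → memory block 2 (remaining 24 MB)
48 MB → memory block 3 (remaining 80 MB)
53 MB → memory block 3 (remaining 27 MB)
54 MB → memory block 4 (remaining 74 MB)
42 MB → memory block 4 (remaining 32 MB)
48 MB → memory block 5 (remaining 80 MB)
51 MB → memory block 5 (remaining 29 MB)
44 MB → memory block 6 (remaining 84 MB)
52 MB → memory block 6 (remaining 32 MB)
Final memory blocks: [46,42] [54,50] [48,53] [54,42] [48,51] [44,52].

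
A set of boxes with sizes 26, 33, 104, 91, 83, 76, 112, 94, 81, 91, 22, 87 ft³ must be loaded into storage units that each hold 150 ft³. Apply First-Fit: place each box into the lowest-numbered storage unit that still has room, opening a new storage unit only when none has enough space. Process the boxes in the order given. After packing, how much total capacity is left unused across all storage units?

450

26 ft³ → storage unit 1 (remaining 124 ft³)
33 ft³ → storage unit 1 (remaining 91 ft³)
104 ft³ → storage unit 2 (remaining 46 ft³)
91 ft³ → storage unit 1 (remaining 0 ft³)
83 ft³ → storage unit 3 (remaining 67 ft³)
76 ft³ → storage unit 4 (remaining 74 ft³)
112 ft³ → storage unit 5 (remaining 38 ft³)
94 ft³ → storage unit 6 (remaining 56 ft³)
81 ft³ → storage unit 7 (remaining 69 ft³)
91 ft³ → storage unit 8 (remaining 59 ft³)
22 ft³ → storage unit 2 (remaining 24 ft³)
87 ft³ → storage unit 9 (remaining 63 ft³)
9 storage units × 150 ft³ = 1350 ft³; used 900 ft³; unused 450 ft³.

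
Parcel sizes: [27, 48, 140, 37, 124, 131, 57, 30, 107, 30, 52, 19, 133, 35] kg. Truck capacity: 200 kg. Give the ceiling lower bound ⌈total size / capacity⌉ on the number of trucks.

5 trucks

Total size = 27 + 48 + 140 + 37 + 124 + 131 + 57 + 30 + 107 + 30 + 52 + 19 + 133 + 35 = 970 kg.
⌈970 / 200⌉ = 5.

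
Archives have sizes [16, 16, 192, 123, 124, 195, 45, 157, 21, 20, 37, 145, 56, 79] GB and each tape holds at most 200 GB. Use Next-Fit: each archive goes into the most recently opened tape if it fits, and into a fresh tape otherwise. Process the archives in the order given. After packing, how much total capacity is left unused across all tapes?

574

Put 16 GB in tape 1; 184 GB remain.
Put 16 GB in tape 1; 168 GB remain.
Put 192 GB in tape 2; 8 GB remain.
Put 123 GB in tape 3; 77 GB remain.
Put 124 GB in tape 4; 76 GB remain.
Put 195 GB in tape 5; 5 GB remain.
Put 45 GB in tape 6; 155 GB remain.
Put 157 GB in tape 7; 43 GB remain.
Put 21 GB in tape 7; 22 GB remain.
Put 20 GB in tape 7; 2 GB remain.
Put 37 GB in tape 8; 163 GB remain.
Put 145 GB in tape 8; 18 GB remain.
Put 56 GB in tape 9; 144 GB remain.
Put 79 GB in tape 9; 65 GB remain.
9 tapes × 200 GB = 1800 GB; used 1226 GB; unused 574 GB.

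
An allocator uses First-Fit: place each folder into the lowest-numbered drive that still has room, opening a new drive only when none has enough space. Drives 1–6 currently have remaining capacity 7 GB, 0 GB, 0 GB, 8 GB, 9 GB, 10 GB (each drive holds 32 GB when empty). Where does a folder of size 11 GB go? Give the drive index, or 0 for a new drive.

No drive has ≥ 11 GB free, so a new drive is opened.

0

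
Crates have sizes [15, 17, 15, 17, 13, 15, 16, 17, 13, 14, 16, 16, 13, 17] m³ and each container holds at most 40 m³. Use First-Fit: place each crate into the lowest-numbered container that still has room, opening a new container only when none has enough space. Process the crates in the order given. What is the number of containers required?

Put 15 m³ in container 1; 25 m³ remain.
Put 17 m³ in container 1; 8 m³ remain.
Put 15 m³ in container 2; 25 m³ remain.
Put 17 m³ in container 2; 8 m³ remain.
Put 13 m³ in container 3; 27 m³ remain.
Put 15 m³ in container 3; 12 m³ remain.
Put 16 m³ in container 4; 24 m³ remain.
Put 17 m³ in container 4; 7 m³ remain.
Put 13 m³ in container 5; 27 m³ remain.
Put 14 m³ in container 5; 13 m³ remain.
Put 16 m³ in container 6; 24 m³ remain.
Put 16 m³ in container 6; 8 m³ remain.
Put 13 m³ in container 5; 0 m³ remain.
Put 17 m³ in container 7; 23 m³ remain.
Final containers: [15,17] [15,17] [13,15] [16,17] [13,14,13] [16,16] [17].

7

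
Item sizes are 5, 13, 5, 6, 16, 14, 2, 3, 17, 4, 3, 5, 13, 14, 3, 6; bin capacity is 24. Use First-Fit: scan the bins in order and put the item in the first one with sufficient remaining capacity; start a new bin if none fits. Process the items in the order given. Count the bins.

6

bin 1: place 5, 19 left
bin 1: place 13, 6 left
bin 1: place 5, 1 left
bin 2: place 6, 18 left
bin 2: place 16, 2 left
bin 3: place 14, 10 left
bin 2: place 2, 0 left
bin 3: place 3, 7 left
bin 4: place 17, 7 left
bin 3: place 4, 3 left
bin 3: place 3, 0 left
bin 4: place 5, 2 left
bin 5: place 13, 11 left
bin 6: place 14, 10 left
bin 5: place 3, 8 left
bin 5: place 6, 2 left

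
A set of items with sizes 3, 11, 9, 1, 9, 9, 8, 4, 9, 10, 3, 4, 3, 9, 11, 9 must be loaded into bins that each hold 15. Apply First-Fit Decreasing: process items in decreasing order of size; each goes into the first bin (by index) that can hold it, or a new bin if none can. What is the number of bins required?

Sorted descending: 11, 11, 10, 9, 9, 9, 9, 9, 9, 8, 4, 4, 3, 3, 3, 1.
bin 1: place 11, 4 left
bin 2: place 11, 4 left
bin 3: place 10, 5 left
bin 4: place 9, 6 left
bin 5: place 9, 6 left
bin 6: place 9, 6 left
bin 7: place 9, 6 left
bin 8: place 9, 6 left
bin 9: place 9, 6 left
bin 10: place 8, 7 left
bin 1: place 4, 0 left
bin 2: place 4, 0 left
bin 3: place 3, 2 left
bin 4: place 3, 3 left
bin 4: place 3, 0 left
bin 3: place 1, 1 left

10 bins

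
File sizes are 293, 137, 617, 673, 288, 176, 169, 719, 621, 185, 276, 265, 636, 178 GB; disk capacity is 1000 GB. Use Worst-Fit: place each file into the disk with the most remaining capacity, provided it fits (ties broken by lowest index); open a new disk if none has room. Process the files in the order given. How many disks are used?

disk 1: place 293 GB, 707 GB left
disk 1: place 137 GB, 570 GB left
disk 2: place 617 GB, 383 GB left
disk 3: place 673 GB, 327 GB left
disk 1: place 288 GB, 282 GB left
disk 2: place 176 GB, 207 GB left
disk 3: place 169 GB, 158 GB left
disk 4: place 719 GB, 281 GB left
disk 5: place 621 GB, 379 GB left
disk 5: place 185 GB, 194 GB left
disk 1: place 276 GB, 6 GB left
disk 4: place 265 GB, 16 GB left
disk 6: place 636 GB, 364 GB left
disk 6: place 178 GB, 186 GB left
Final disks: [293,137,288,276] [617,176] [673,169] [719,265] [621,185] [636,178].

6 disks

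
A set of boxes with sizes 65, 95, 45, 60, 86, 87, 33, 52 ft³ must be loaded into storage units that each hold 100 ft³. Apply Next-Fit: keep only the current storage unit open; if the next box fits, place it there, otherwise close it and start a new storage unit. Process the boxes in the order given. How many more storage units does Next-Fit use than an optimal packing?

1

Next-Fit: [65] [95] [45] [60] [86] [87] [33,52] → 7 storage units.
Total size 523 ft³; any packing needs at least ⌈523/100⌉ = 6 storage units.
An optimal packing achieves that bound: [95] [87] [86] [65,33] [60] [52,45] → 6 storage units.
Excess: 7 − 6 = 1.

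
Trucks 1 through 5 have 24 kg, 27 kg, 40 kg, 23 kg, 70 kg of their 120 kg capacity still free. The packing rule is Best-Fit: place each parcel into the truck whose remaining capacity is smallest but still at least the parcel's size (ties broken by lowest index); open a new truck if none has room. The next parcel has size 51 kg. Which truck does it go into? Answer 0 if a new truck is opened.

Trucks with room: truck 5 (70 kg).
Tightest fit is truck 5 with 70 kg free.

5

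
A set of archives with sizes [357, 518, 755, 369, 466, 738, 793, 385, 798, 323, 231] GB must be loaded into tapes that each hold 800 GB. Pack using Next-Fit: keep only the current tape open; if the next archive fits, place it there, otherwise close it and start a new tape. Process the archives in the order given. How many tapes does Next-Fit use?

Put 357 GB in tape 1; 443 GB remain.
Put 518 GB in tape 2; 282 GB remain.
Put 755 GB in tape 3; 45 GB remain.
Put 369 GB in tape 4; 431 GB remain.
Put 466 GB in tape 5; 334 GB remain.
Put 738 GB in tape 6; 62 GB remain.
Put 793 GB in tape 7; 7 GB remain.
Put 385 GB in tape 8; 415 GB remain.
Put 798 GB in tape 9; 2 GB remain.
Put 323 GB in tape 10; 477 GB remain.
Put 231 GB in tape 10; 246 GB remain.
Final tapes: [357] [518] [755] [369] [466] [738] [793] [385] [798] [323,231].

10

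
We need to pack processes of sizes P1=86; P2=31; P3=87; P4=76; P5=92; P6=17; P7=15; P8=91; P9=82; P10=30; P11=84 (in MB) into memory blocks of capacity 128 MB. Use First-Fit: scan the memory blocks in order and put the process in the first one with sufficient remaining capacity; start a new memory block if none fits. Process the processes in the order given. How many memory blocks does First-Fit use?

Put P1 (86 MB) in memory block 1; 42 MB remain.
Put P2 (31 MB) in memory block 1; 11 MB remain.
Put P3 (87 MB) in memory block 2; 41 MB remain.
Put P4 (76 MB) in memory block 3; 52 MB remain.
Put P5 (92 MB) in memory block 4; 36 MB remain.
Put P6 (17 MB) in memory block 2; 24 MB remain.
Put P7 (15 MB) in memory block 2; 9 MB remain.
Put P8 (91 MB) in memory block 5; 37 MB remain.
Put P9 (82 MB) in memory block 6; 46 MB remain.
Put P10 (30 MB) in memory block 3; 22 MB remain.
Put P11 (84 MB) in memory block 7; 44 MB remain.

7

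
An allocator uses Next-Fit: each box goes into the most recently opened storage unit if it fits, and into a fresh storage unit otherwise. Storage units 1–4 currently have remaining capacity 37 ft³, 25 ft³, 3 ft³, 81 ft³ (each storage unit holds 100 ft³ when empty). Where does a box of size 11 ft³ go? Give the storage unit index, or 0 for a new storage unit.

4

Next-Fit only looks at storage unit 4, which has 81 ft³ free.
11 ft³ fits there.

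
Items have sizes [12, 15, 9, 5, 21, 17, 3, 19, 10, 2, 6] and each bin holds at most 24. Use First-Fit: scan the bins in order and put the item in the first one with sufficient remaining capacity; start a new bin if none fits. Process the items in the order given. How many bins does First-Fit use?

6 bins

bin 1: place 12, 12 left
bin 2: place 15, 9 left
bin 1: place 9, 3 left
bin 2: place 5, 4 left
bin 3: place 21, 3 left
bin 4: place 17, 7 left
bin 1: place 3, 0 left
bin 5: place 19, 5 left
bin 6: place 10, 14 left
bin 2: place 2, 2 left
bin 4: place 6, 1 left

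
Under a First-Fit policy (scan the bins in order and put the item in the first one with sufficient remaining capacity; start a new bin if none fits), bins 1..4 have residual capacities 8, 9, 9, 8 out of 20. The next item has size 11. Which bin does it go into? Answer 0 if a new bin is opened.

0

No bin has ≥ 11 free, so a new bin is opened.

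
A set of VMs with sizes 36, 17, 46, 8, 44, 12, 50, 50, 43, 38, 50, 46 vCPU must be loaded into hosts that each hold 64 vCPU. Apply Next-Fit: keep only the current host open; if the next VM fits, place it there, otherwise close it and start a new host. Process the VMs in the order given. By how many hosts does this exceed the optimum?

0

Next-Fit: [36,17] [46,8] [44,12] [50] [50] [43] [38] [50] [46] → 9 hosts.
9 VMs exceed 32 vCPU (half the capacity), and no two of those can share a host, so at least 9 hosts are needed.
So 9 is already optimal.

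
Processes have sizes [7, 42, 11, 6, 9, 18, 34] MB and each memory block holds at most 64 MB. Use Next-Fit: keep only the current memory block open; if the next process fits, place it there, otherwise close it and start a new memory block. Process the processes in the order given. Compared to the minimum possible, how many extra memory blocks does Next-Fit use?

1

Next-Fit: [7,42,11] [6,9,18] [34] → 3 memory blocks.
Total size 127 MB; any packing needs at least ⌈127/64⌉ = 2 memory blocks.
An optimal packing achieves that bound: [42,9,7,6] [34,18,11] → 2 memory blocks.
Excess: 3 − 2 = 1.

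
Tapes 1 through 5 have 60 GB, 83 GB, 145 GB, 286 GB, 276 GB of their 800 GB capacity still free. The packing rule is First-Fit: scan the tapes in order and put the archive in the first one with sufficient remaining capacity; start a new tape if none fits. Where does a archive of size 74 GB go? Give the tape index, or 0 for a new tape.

Tapes with room: tape 2 (83 GB), tape 3 (145 GB), tape 4 (286 GB), tape 5 (276 GB).
The first with room is tape 2.

2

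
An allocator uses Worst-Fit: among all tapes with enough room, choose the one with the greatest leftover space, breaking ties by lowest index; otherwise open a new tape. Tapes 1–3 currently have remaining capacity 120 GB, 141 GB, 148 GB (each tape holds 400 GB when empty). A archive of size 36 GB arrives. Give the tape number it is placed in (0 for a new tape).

Tapes with room: tape 1 (120 GB), tape 2 (141 GB), tape 3 (148 GB).
Most room is tape 3 with 148 GB free.

3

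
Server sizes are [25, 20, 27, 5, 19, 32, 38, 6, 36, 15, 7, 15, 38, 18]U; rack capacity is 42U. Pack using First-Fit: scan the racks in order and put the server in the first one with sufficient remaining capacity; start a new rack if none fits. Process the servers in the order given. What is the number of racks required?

8

Put 25U in rack 1; 17U remain.
Put 20U in rack 2; 22U remain.
Put 27U in rack 3; 15U remain.
Put 5U in rack 1; 12U remain.
Put 19U in rack 2; 3U remain.
Put 32U in rack 4; 10U remain.
Put 38U in rack 5; 4U remain.
Put 6U in rack 1; 6U remain.
Put 36U in rack 6; 6U remain.
Put 15U in rack 3; 0U remain.
Put 7U in rack 4; 3U remain.
Put 15U in rack 7; 27U remain.
Put 38U in rack 8; 4U remain.
Put 18U in rack 7; 9U remain.
Final racks: [25,5,6] [20,19] [27,15] [32,7] [38] [36] [15,18] [38].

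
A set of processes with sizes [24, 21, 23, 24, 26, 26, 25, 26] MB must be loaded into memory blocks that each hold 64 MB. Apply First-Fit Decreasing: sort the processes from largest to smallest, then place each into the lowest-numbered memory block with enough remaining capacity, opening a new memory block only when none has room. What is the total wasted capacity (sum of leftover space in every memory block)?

Sorted descending: 26, 26, 26, 25, 24, 24, 23, 21.
memory block 1: place 26 MB, 38 MB left
memory block 1: place 26 MB, 12 MB left
memory block 2: place 26 MB, 38 MB left
memory block 2: place 25 MB, 13 MB left
memory block 3: place 24 MB, 40 MB left
memory block 3: place 24 MB, 16 MB left
memory block 4: place 23 MB, 41 MB left
memory block 4: place 21 MB, 20 MB left
4 memory blocks × 64 MB = 256 MB; used 195 MB; unused 61 MB.

61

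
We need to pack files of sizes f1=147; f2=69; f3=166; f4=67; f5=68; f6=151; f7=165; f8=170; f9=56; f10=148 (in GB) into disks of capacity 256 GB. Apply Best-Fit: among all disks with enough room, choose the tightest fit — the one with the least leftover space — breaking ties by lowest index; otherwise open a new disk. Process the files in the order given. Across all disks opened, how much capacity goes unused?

f1 (147 GB) → disk 1 (remaining 109 GB)
f2 (69 GB) → disk 1 (remaining 40 GB)
f3 (166 GB) → disk 2 (remaining 90 GB)
f4 (67 GB) → disk 2 (remaining 23 GB)
f5 (68 GB) → disk 3 (remaining 188 GB)
f6 (151 GB) → disk 3 (remaining 37 GB)
f7 (165 GB) → disk 4 (remaining 91 GB)
f8 (170 GB) → disk 5 (remaining 86 GB)
f9 (56 GB) → disk 5 (remaining 30 GB)
f10 (148 GB) → disk 6 (remaining 108 GB)
6 disks × 256 GB = 1536 GB; used 1207 GB; unused 329 GB.

329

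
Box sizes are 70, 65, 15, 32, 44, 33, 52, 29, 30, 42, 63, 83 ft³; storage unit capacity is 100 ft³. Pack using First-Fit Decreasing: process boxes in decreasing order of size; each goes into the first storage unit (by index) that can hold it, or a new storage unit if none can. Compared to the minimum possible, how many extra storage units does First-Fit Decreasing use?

0

First-Fit Decreasing: [83,15] [70,30] [65,33] [63,32] [52,44] [42,29] → 6 storage units.
Total size 558 ft³; any packing needs at least ⌈558/100⌉ = 6 storage units.
So 6 is already optimal.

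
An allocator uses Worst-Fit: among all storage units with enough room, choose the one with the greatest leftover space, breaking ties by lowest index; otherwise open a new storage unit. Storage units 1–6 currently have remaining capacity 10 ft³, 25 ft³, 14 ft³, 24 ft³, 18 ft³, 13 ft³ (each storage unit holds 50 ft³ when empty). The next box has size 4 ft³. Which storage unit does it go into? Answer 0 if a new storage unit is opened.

Storage units with room: storage unit 1 (10 ft³), storage unit 2 (25 ft³), storage unit 3 (14 ft³), storage unit 4 (24 ft³), storage unit 5 (18 ft³), storage unit 6 (13 ft³).
Most room is storage unit 2 with 25 ft³ free.

2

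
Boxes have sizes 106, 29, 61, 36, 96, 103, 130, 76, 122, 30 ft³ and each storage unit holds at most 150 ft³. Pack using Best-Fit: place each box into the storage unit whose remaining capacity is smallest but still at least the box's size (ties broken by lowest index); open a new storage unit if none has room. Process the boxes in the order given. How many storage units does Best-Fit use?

7

Put 106 ft³ in storage unit 1; 44 ft³ remain.
Put 29 ft³ in storage unit 1; 15 ft³ remain.
Put 61 ft³ in storage unit 2; 89 ft³ remain.
Put 36 ft³ in storage unit 2; 53 ft³ remain.
Put 96 ft³ in storage unit 3; 54 ft³ remain.
Put 103 ft³ in storage unit 4; 47 ft³ remain.
Put 130 ft³ in storage unit 5; 20 ft³ remain.
Put 76 ft³ in storage unit 6; 74 ft³ remain.
Put 122 ft³ in storage unit 7; 28 ft³ remain.
Put 30 ft³ in storage unit 4; 17 ft³ remain.
Final storage units: [106,29] [61,36] [96] [103,30] [130] [76] [122].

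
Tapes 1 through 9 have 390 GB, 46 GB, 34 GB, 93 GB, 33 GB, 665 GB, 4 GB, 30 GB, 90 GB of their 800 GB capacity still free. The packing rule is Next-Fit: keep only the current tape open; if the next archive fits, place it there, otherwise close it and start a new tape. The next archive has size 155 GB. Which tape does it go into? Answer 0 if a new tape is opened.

Next-Fit only looks at tape 9, which has 90 GB free.
155 GB does not fit, so a new tape is opened.

0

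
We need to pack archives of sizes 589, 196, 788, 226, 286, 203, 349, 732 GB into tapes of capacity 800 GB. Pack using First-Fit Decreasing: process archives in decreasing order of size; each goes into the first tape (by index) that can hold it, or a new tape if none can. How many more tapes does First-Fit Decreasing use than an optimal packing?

First-Fit Decreasing: [788] [732] [589,203] [349,286] [226,196] → 5 tapes.
Total size 3369 GB; any packing needs at least ⌈3369/800⌉ = 5 tapes.
So 5 is already optimal.

0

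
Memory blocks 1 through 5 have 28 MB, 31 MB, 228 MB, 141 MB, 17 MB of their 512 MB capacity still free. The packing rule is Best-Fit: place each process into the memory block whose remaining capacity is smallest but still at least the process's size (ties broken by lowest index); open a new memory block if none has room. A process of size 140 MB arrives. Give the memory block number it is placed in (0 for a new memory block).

4

Memory blocks with room: memory block 3 (228 MB), memory block 4 (141 MB).
Tightest fit is memory block 4 with 141 MB free.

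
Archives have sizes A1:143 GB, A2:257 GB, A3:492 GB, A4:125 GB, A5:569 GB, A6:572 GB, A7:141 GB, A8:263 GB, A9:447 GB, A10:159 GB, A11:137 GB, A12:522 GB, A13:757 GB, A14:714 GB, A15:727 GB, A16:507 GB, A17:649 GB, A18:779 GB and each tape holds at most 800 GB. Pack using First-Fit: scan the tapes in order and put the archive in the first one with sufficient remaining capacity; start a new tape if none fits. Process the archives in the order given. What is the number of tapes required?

12 tapes

tape 1: place A1 (143 GB), 657 GB left
tape 1: place A2 (257 GB), 400 GB left
tape 2: place A3 (492 GB), 308 GB left
tape 1: place A4 (125 GB), 275 GB left
tape 3: place A5 (569 GB), 231 GB left
tape 4: place A6 (572 GB), 228 GB left
tape 1: place A7 (141 GB), 134 GB left
tape 2: place A8 (263 GB), 45 GB left
tape 5: place A9 (447 GB), 353 GB left
tape 3: place A10 (159 GB), 72 GB left
tape 4: place A11 (137 GB), 91 GB left
tape 6: place A12 (522 GB), 278 GB left
tape 7: place A13 (757 GB), 43 GB left
tape 8: place A14 (714 GB), 86 GB left
tape 9: place A15 (727 GB), 73 GB left
tape 10: place A16 (507 GB), 293 GB left
tape 11: place A17 (649 GB), 151 GB left
tape 12: place A18 (779 GB), 21 GB left
Final tapes: [143,257,125,141] [492,263] [569,159] [572,137] [447] [522] [757] [714] [727] [507] [649] [779].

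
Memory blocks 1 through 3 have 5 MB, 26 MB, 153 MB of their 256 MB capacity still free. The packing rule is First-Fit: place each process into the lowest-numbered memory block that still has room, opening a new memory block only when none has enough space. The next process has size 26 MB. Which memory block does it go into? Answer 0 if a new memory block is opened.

2

Memory blocks with room: memory block 2 (26 MB), memory block 3 (153 MB).
The first with room is memory block 2.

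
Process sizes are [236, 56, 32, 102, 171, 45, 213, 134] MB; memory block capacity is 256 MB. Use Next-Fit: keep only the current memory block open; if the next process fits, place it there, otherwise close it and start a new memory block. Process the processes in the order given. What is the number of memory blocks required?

5

Put 236 MB in memory block 1; 20 MB remain.
Put 56 MB in memory block 2; 200 MB remain.
Put 32 MB in memory block 2; 168 MB remain.
Put 102 MB in memory block 2; 66 MB remain.
Put 171 MB in memory block 3; 85 MB remain.
Put 45 MB in memory block 3; 40 MB remain.
Put 213 MB in memory block 4; 43 MB remain.
Put 134 MB in memory block 5; 122 MB remain.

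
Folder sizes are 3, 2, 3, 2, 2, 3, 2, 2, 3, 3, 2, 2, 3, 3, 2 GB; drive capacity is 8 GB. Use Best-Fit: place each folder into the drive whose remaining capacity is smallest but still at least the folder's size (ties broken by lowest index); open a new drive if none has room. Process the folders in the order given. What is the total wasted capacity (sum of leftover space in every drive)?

3 GB → drive 1 (remaining 5 GB)
2 GB → drive 1 (remaining 3 GB)
3 GB → drive 1 (remaining 0 GB)
2 GB → drive 2 (remaining 6 GB)
2 GB → drive 2 (remaining 4 GB)
3 GB → drive 2 (remaining 1 GB)
2 GB → drive 3 (remaining 6 GB)
2 GB → drive 3 (remaining 4 GB)
3 GB → drive 3 (remaining 1 GB)
3 GB → drive 4 (remaining 5 GB)
2 GB → drive 4 (remaining 3 GB)
2 GB → drive 4 (remaining 1 GB)
3 GB → drive 5 (remaining 5 GB)
3 GB → drive 5 (remaining 2 GB)
2 GB → drive 5 (remaining 0 GB)
5 drives × 8 GB = 40 GB; used 37 GB; unused 3 GB.

3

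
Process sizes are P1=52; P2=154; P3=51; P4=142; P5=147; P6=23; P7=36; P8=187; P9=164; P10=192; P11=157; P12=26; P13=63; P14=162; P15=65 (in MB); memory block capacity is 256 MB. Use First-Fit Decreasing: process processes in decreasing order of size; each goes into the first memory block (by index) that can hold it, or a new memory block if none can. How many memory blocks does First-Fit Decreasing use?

8 memory blocks

Sorted descending: 192, 187, 164, 162, 157, 154, 147, 142, 65, 63, 52, 51, 36, 26, 23.
memory block 1: place 192 MB, 64 MB left
memory block 2: place 187 MB, 69 MB left
memory block 3: place 164 MB, 92 MB left
memory block 4: place 162 MB, 94 MB left
memory block 5: place 157 MB, 99 MB left
memory block 6: place 154 MB, 102 MB left
memory block 7: place 147 MB, 109 MB left
memory block 8: place 142 MB, 114 MB left
memory block 2: place 65 MB, 4 MB left
memory block 1: place 63 MB, 1 MB left
memory block 3: place 52 MB, 40 MB left
memory block 4: place 51 MB, 43 MB left
memory block 3: place 36 MB, 4 MB left
memory block 4: place 26 MB, 17 MB left
memory block 5: place 23 MB, 76 MB left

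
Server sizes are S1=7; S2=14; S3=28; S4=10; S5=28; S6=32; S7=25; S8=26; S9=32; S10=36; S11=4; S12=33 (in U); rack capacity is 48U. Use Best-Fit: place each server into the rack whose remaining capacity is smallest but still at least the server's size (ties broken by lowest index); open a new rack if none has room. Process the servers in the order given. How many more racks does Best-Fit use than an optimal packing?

0

Best-Fit: [7,14,25] [28,10,4] [28] [32] [26] [32] [36] [33] → 8 racks.
8 servers exceed 24U (half the capacity), and no two of those can share a rack, so at least 8 racks are needed.
So 8 is already optimal.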